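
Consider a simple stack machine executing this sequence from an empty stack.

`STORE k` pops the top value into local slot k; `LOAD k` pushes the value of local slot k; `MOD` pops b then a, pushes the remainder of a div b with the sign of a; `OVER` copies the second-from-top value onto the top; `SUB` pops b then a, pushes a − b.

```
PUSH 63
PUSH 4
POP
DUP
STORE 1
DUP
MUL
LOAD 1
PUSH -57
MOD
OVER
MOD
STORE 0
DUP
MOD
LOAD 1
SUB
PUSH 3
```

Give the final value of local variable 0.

6

PUSH 63  -> [63]
PUSH 4   -> [63, 4]
POP      -> [63]
DUP      -> [63, 63]
STORE 1  -> [63]
DUP      -> [63, 63]
MUL      -> [3969]
LOAD 1   -> [3969, 63]
PUSH -57 -> [3969, 63, -57]
MOD      -> [3969, 6]
OVER     -> [3969, 6, 3969]
MOD      -> [3969, 6]
STORE 0  -> [3969]
DUP      -> [3969, 3969]
MOD      -> [0]
LOAD 1   -> [0, 63]
SUB      -> [-63]
PUSH 3   -> [-63, 3]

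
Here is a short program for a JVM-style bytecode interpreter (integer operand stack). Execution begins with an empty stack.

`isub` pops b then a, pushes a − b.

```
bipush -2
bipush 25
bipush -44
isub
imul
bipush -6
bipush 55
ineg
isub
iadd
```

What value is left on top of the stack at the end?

-89

bipush -2  : -2
bipush 25  : -2 25
bipush -44 : -2 25 -44
isub       : -2 69
imul       : -138
bipush -6  : -138 -6
bipush 55  : -138 -6 55
ineg       : -138 -6 -55
isub       : -138 49
iadd       : -89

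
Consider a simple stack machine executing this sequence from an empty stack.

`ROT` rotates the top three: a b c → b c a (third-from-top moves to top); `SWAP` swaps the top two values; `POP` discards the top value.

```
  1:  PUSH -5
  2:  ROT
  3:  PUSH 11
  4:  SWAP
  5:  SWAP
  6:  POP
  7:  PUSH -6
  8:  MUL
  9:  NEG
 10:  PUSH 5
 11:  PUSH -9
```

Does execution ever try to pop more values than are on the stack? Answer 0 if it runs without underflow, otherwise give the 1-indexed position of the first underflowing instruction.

2

PUSH -5 : [-5]
ROT  — needs 3 operands, stack has 1 → underflow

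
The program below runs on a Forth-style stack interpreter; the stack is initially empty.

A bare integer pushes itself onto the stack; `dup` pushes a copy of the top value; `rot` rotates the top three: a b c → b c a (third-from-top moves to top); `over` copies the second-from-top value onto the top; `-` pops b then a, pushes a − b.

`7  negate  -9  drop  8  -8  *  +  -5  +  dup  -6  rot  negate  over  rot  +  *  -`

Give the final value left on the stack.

7      → [7]
negate → [-7]
-9     → [-7, -9]
drop   → [-7]
8      → [-7, 8]
-8     → [-7, 8, -8]
*      → [-7, -64]
+      → [-71]
-5     → [-71, -5]
+      → [-76]
dup    → [-76, -76]
-6     → [-76, -76, -6]
rot    → [-76, -6, -76]
negate → [-76, -6, 76]
over   → [-76, -6, 76, -6]
rot    → [-76, 76, -6, -6]
+      → [-76, 76, -12]
*      → [-76, -912]
-      → [836]

836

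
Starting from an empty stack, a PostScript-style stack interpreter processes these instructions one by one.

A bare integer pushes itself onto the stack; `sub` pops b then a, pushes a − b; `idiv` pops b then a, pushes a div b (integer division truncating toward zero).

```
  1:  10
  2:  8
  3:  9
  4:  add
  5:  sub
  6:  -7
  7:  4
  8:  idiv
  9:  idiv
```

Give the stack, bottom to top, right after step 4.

10  : [10]
8   : [10, 8]
9   : [10, 8, 9]
add : [10, 17]

[10, 17]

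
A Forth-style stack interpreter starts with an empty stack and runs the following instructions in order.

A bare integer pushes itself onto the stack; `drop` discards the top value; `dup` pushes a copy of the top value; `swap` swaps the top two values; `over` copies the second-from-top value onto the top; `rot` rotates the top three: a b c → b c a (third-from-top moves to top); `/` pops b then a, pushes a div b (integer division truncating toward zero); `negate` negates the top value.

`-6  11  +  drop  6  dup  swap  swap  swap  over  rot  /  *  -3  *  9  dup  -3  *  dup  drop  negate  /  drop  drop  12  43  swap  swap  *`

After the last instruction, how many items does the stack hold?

1

-6     -> -6
11     -> -6 11
+      -> 5
drop   -> (empty)
6      -> 6
dup    -> 6 6
swap   -> 6 6
swap   -> 6 6
swap   -> 6 6
over   -> 6 6 6
rot    -> 6 6 6
/      -> 6 1
*      -> 6
-3     -> 6 -3
*      -> -18
9      -> -18 9
dup    -> -18 9 9
-3     -> -18 9 9 -3
*      -> -18 9 -27
dup    -> -18 9 -27 -27
drop   -> -18 9 -27
negate -> -18 9 27
/      -> -18 0
drop   -> -18
drop   -> (empty)
12     -> 12
43     -> 12 43
swap   -> 43 12
swap   -> 12 43
*      -> 516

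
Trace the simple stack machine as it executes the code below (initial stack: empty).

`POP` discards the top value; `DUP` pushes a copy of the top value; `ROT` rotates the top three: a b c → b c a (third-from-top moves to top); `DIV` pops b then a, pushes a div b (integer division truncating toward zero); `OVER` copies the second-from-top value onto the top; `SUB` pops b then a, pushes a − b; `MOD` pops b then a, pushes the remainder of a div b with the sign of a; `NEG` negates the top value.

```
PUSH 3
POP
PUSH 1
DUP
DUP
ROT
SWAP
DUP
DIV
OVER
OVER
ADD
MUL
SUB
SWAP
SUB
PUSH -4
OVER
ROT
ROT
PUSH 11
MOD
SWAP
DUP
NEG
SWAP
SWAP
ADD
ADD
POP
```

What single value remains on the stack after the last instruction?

-2

PUSH 3  -> [3]
POP     -> []
PUSH 1  -> [1]
DUP     -> [1, 1]
DUP     -> [1, 1, 1]
ROT     -> [1, 1, 1]
SWAP    -> [1, 1, 1]
DUP     -> [1, 1, 1, 1]
DIV     -> [1, 1, 1]
OVER    -> [1, 1, 1, 1]
OVER    -> [1, 1, 1, 1, 1]
ADD     -> [1, 1, 1, 2]
MUL     -> [1, 1, 2]
SUB     -> [1, -1]
SWAP    -> [-1, 1]
SUB     -> [-2]
PUSH -4 -> [-2, -4]
OVER    -> [-2, -4, -2]
ROT     -> [-4, -2, -2]
ROT     -> [-2, -2, -4]
PUSH 11 -> [-2, -2, -4, 11]
MOD     -> [-2, -2, -4]
SWAP    -> [-2, -4, -2]
DUP     -> [-2, -4, -2, -2]
NEG     -> [-2, -4, -2, 2]
SWAP    -> [-2, -4, 2, -2]
SWAP    -> [-2, -4, -2, 2]
ADD     -> [-2, -4, 0]
ADD     -> [-2, -4]
POP     -> [-2]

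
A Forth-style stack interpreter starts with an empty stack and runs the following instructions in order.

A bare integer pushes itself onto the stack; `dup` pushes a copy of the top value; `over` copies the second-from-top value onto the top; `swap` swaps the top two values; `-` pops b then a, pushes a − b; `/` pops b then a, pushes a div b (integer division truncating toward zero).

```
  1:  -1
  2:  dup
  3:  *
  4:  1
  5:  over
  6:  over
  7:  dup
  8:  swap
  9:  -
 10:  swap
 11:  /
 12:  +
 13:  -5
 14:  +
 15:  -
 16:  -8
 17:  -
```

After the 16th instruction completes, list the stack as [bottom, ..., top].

-1    [-1]
dup   [-1, -1]
*     [1]
1     [1, 1]
over  [1, 1, 1]
over  [1, 1, 1, 1]
dup   [1, 1, 1, 1, 1]
swap  [1, 1, 1, 1, 1]
-     [1, 1, 1, 0]
swap  [1, 1, 0, 1]
/     [1, 1, 0]
+     [1, 1]
-5    [1, 1, -5]
+     [1, -4]
-     [5]
-8    [5, -8]

[5, -8]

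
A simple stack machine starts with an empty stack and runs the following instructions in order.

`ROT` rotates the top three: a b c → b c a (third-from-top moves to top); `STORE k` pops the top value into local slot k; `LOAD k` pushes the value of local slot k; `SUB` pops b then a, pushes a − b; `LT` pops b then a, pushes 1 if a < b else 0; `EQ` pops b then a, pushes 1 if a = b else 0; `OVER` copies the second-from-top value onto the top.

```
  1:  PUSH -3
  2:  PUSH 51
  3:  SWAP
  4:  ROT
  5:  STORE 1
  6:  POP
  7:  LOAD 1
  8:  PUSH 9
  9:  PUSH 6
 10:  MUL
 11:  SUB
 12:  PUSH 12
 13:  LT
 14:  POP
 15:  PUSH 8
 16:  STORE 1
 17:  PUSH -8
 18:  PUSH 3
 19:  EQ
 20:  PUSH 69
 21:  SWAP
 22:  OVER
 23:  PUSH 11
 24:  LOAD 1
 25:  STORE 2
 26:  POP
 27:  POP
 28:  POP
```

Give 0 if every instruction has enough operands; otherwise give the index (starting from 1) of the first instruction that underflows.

PUSH -3 → -3
PUSH 51 → -3 51
SWAP    → 51 -3
ROT  — needs 3 operands, stack has 2 → underflow

4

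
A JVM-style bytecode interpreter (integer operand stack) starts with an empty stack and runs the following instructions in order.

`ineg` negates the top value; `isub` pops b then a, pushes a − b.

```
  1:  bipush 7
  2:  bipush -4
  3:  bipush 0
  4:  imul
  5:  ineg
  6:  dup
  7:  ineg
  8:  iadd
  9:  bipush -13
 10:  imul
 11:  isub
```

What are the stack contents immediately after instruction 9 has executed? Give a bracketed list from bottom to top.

[7, 0, -13]

bipush 7   : 7
bipush -4  : 7 -4
bipush 0   : 7 -4 0
imul       : 7 0
ineg       : 7 0
dup        : 7 0 0
ineg       : 7 0 0
iadd       : 7 0
bipush -13 : 7 0 -13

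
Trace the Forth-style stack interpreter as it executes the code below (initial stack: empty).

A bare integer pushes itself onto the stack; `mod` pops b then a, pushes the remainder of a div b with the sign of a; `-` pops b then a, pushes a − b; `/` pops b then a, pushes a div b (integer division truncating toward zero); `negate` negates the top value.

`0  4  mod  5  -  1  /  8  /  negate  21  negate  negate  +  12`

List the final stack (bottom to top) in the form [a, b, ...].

0       [0]
4       [0, 4]
mod     [0]
5       [0, 5]
-       [-5]
1       [-5, 1]
/       [-5]
8       [-5, 8]
/       [0]
negate  [0]
21      [0, 21]
negate  [0, -21]
negate  [0, 21]
+       [21]
12      [21, 12]

[21, 12]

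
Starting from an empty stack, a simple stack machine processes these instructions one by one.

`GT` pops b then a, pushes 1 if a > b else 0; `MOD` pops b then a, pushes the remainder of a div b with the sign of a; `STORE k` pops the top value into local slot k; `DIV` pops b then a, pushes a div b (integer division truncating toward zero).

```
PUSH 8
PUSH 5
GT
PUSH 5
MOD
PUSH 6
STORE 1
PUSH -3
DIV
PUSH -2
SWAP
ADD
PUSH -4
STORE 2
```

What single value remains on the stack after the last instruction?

PUSH 8  -> [8]
PUSH 5  -> [8, 5]
GT      -> [1]
PUSH 5  -> [1, 5]
MOD     -> [1]
PUSH 6  -> [1, 6]
STORE 1 -> [1]
PUSH -3 -> [1, -3]
DIV     -> [0]
PUSH -2 -> [0, -2]
SWAP    -> [-2, 0]
ADD     -> [-2]
PUSH -4 -> [-2, -4]
STORE 2 -> [-2]

-2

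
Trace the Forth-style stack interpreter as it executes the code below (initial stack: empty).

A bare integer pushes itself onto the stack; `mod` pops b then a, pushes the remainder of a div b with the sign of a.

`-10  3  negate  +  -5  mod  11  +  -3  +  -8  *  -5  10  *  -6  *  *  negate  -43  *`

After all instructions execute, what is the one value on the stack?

-10    : [-10]
3      : [-10, 3]
negate : [-10, -3]
+      : [-13]
-5     : [-13, -5]
mod    : [-3]
11     : [-3, 11]
+      : [8]
-3     : [8, -3]
+      : [5]
-8     : [5, -8]
*      : [-40]
-5     : [-40, -5]
10     : [-40, -5, 10]
*      : [-40, -50]
-6     : [-40, -50, -6]
*      : [-40, 300]
*      : [-12000]
negate : [12000]
-43    : [12000, -43]
*      : [-516000]

-516000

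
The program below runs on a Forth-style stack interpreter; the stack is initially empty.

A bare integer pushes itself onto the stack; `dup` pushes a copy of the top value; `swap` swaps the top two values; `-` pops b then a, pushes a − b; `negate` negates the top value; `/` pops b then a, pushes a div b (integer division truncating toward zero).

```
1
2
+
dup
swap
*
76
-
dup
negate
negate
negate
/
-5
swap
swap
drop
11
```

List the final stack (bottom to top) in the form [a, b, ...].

[-1, 11]

1      -> 1
2      -> 1 2
+      -> 3
dup    -> 3 3
swap   -> 3 3
*      -> 9
76     -> 9 76
-      -> -67
dup    -> -67 -67
negate -> -67 67
negate -> -67 -67
negate -> -67 67
/      -> -1
-5     -> -1 -5
swap   -> -5 -1
swap   -> -1 -5
drop   -> -1
11     -> -1 11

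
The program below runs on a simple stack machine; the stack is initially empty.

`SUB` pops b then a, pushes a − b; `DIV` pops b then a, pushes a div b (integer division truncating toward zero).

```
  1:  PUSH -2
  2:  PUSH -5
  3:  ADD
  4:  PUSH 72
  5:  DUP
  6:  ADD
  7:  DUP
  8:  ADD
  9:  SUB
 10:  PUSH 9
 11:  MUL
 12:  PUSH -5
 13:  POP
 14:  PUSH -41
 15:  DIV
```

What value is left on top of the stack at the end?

PUSH -2  → -2
PUSH -5  → -2 -5
ADD      → -7
PUSH 72  → -7 72
DUP      → -7 72 72
ADD      → -7 144
DUP      → -7 144 144
ADD      → -7 288
SUB      → -295
PUSH 9   → -295 9
MUL      → -2655
PUSH -5  → -2655 -5
POP      → -2655
PUSH -41 → -2655 -41
DIV      → 64

64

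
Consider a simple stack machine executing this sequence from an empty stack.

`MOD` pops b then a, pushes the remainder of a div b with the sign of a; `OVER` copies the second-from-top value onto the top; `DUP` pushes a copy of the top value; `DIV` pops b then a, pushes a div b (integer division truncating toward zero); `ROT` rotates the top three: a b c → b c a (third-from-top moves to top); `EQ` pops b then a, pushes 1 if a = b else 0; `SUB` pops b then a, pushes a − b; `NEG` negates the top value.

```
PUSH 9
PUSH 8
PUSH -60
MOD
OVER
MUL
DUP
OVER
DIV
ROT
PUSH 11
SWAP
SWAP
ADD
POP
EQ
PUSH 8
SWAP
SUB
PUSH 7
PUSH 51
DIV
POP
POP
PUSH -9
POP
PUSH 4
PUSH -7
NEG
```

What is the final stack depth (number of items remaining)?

PUSH 9   → 9
PUSH 8   → 9 8
PUSH -60 → 9 8 -60
MOD      → 9 8
OVER     → 9 8 9
MUL      → 9 72
DUP      → 9 72 72
OVER     → 9 72 72 72
DIV      → 9 72 1
ROT      → 72 1 9
PUSH 11  → 72 1 9 11
SWAP     → 72 1 11 9
SWAP     → 72 1 9 11
ADD      → 72 1 20
POP      → 72 1
EQ       → 0
PUSH 8   → 0 8
SWAP     → 8 0
SUB      → 8
PUSH 7   → 8 7
PUSH 51  → 8 7 51
DIV      → 8 0
POP      → 8
POP      → (empty)
PUSH -9  → -9
POP      → (empty)
PUSH 4   → 4
PUSH -7  → 4 -7
NEG      → 4 7

2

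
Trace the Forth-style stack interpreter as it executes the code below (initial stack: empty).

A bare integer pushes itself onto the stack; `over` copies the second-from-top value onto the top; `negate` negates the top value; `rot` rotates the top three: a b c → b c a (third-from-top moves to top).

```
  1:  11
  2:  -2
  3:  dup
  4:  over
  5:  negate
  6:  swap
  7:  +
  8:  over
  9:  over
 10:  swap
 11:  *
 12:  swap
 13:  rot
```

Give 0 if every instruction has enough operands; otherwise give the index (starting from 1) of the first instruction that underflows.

11     → 11
-2     → 11 -2
dup    → 11 -2 -2
over   → 11 -2 -2 -2
negate → 11 -2 -2 2
swap   → 11 -2 2 -2
+      → 11 -2 0
over   → 11 -2 0 -2
over   → 11 -2 0 -2 0
swap   → 11 -2 0 0 -2
*      → 11 -2 0 0
swap   → 11 -2 0 0
rot    → 11 0 0 -2

0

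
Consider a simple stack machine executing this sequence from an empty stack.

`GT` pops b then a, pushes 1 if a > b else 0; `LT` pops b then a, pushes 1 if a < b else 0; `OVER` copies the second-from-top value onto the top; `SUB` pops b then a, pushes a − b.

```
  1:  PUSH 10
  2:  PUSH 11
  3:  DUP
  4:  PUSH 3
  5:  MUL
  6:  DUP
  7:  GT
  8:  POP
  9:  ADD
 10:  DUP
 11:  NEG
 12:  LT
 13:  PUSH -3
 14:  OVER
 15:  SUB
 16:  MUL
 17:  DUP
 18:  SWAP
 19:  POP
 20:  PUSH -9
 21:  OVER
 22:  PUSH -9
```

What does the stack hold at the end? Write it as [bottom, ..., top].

PUSH 10 -> [10]
PUSH 11 -> [10, 11]
DUP     -> [10, 11, 11]
PUSH 3  -> [10, 11, 11, 3]
MUL     -> [10, 11, 33]
DUP     -> [10, 11, 33, 33]
GT      -> [10, 11, 0]
POP     -> [10, 11]
ADD     -> [21]
DUP     -> [21, 21]
NEG     -> [21, -21]
LT      -> [0]
PUSH -3 -> [0, -3]
OVER    -> [0, -3, 0]
SUB     -> [0, -3]
MUL     -> [0]
DUP     -> [0, 0]
SWAP    -> [0, 0]
POP     -> [0]
PUSH -9 -> [0, -9]
OVER    -> [0, -9, 0]
PUSH -9 -> [0, -9, 0, -9]

[0, -9, 0, -9]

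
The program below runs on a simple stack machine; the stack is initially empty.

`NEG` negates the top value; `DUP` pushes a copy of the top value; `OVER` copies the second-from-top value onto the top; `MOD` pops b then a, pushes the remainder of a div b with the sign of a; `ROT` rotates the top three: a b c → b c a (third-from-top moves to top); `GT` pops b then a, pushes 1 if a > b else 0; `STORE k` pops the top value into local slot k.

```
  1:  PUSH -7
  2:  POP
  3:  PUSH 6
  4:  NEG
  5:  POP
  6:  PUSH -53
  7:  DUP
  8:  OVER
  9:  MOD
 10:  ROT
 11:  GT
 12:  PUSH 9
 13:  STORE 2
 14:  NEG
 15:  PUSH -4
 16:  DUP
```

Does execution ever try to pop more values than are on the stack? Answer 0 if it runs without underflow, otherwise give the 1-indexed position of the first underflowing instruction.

PUSH -7  : -7
POP      : (empty)
PUSH 6   : 6
NEG      : -6
POP      : (empty)
PUSH -53 : -53
DUP      : -53 -53
OVER     : -53 -53 -53
MOD      : -53 0
ROT  — needs 3 operands, stack has 2 → underflow

10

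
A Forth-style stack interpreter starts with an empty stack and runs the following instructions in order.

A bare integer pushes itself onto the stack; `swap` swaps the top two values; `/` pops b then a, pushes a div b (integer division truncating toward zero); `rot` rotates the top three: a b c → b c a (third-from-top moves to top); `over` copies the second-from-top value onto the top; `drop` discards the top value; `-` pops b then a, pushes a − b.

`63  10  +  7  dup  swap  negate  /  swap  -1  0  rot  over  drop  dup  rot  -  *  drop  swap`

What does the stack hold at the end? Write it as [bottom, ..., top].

[-1, -1]

63     -> 63
10     -> 63 10
+      -> 73
7      -> 73 7
dup    -> 73 7 7
swap   -> 73 7 7
negate -> 73 7 -7
/      -> 73 -1
swap   -> -1 73
-1     -> -1 73 -1
0      -> -1 73 -1 0
rot    -> -1 -1 0 73
over   -> -1 -1 0 73 0
drop   -> -1 -1 0 73
dup    -> -1 -1 0 73 73
rot    -> -1 -1 73 73 0
-      -> -1 -1 73 73
*      -> -1 -1 5329
drop   -> -1 -1
swap   -> -1 -1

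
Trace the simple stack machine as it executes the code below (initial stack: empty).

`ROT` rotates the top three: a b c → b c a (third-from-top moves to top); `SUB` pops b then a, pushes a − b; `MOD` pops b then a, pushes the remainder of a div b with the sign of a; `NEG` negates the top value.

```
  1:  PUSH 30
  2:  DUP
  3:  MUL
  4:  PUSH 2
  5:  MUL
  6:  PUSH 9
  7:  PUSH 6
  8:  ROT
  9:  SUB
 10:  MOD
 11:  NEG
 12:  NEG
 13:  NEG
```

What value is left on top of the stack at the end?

PUSH 30 → 30
DUP     → 30 30
MUL     → 900
PUSH 2  → 900 2
MUL     → 1800
PUSH 9  → 1800 9
PUSH 6  → 1800 9 6
ROT     → 9 6 1800
SUB     → 9 -1794
MOD     → 9
NEG     → -9
NEG     → 9
NEG     → -9

-9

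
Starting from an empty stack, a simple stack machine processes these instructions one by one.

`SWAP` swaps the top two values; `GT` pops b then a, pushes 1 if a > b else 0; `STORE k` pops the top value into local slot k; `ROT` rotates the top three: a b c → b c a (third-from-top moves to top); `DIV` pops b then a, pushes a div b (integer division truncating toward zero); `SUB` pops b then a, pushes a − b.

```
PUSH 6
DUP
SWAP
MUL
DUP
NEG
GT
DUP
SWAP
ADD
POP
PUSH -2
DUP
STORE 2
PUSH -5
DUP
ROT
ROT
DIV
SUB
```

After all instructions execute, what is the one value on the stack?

-5

PUSH 6  → [6]
DUP     → [6, 6]
SWAP    → [6, 6]
MUL     → [36]
DUP     → [36, 36]
NEG     → [36, -36]
GT      → [1]
DUP     → [1, 1]
SWAP    → [1, 1]
ADD     → [2]
POP     → []
PUSH -2 → [-2]
DUP     → [-2, -2]
STORE 2 → [-2]
PUSH -5 → [-2, -5]
DUP     → [-2, -5, -5]
ROT     → [-5, -5, -2]
ROT     → [-5, -2, -5]
DIV     → [-5, 0]
SUB     → [-5]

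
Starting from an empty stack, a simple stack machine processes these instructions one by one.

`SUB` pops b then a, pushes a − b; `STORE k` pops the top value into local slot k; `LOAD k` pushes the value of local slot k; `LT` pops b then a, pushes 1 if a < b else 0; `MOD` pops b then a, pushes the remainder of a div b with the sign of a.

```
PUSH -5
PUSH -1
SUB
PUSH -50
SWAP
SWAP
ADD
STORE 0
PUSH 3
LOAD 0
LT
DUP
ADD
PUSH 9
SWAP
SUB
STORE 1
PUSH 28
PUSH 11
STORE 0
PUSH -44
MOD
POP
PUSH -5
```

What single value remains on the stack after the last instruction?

-5

PUSH -5  : [-5]
PUSH -1  : [-5, -1]
SUB      : [-4]
PUSH -50 : [-4, -50]
SWAP     : [-50, -4]
SWAP     : [-4, -50]
ADD      : [-54]
STORE 0  : []
PUSH 3   : [3]
LOAD 0   : [3, -54]
LT       : [0]
DUP      : [0, 0]
ADD      : [0]
PUSH 9   : [0, 9]
SWAP     : [9, 0]
SUB      : [9]
STORE 1  : []
PUSH 28  : [28]
PUSH 11  : [28, 11]
STORE 0  : [28]
PUSH -44 : [28, -44]
MOD      : [28]
POP      : []
PUSH -5  : [-5]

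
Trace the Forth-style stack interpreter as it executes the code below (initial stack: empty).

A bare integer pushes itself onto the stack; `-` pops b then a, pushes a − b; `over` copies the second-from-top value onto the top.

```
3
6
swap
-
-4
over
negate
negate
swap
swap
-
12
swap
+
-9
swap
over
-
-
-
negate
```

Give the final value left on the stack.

-26

3       [3]
6       [3, 6]
swap    [6, 3]
-       [3]
-4      [3, -4]
over    [3, -4, 3]
negate  [3, -4, -3]
negate  [3, -4, 3]
swap    [3, 3, -4]
swap    [3, -4, 3]
-       [3, -7]
12      [3, -7, 12]
swap    [3, 12, -7]
+       [3, 5]
-9      [3, 5, -9]
swap    [3, -9, 5]
over    [3, -9, 5, -9]
-       [3, -9, 14]
-       [3, -23]
-       [26]
negate  [-26]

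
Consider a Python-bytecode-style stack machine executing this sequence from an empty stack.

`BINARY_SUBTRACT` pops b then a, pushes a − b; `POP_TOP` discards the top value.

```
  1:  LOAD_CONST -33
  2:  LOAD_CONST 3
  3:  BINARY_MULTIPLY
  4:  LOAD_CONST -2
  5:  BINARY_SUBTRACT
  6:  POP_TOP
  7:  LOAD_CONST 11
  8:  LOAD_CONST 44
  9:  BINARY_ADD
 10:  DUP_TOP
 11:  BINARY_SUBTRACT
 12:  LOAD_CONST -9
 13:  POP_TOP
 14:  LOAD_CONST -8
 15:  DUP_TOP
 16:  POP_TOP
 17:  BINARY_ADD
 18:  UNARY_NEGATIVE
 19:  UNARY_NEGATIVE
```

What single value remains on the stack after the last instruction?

LOAD_CONST -33   [-33]
LOAD_CONST 3     [-33, 3]
BINARY_MULTIPLY  [-99]
LOAD_CONST -2    [-99, -2]
BINARY_SUBTRACT  [-97]
POP_TOP          []
LOAD_CONST 11    [11]
LOAD_CONST 44    [11, 44]
BINARY_ADD       [55]
DUP_TOP          [55, 55]
BINARY_SUBTRACT  [0]
LOAD_CONST -9    [0, -9]
POP_TOP          [0]
LOAD_CONST -8    [0, -8]
DUP_TOP          [0, -8, -8]
POP_TOP          [0, -8]
BINARY_ADD       [-8]
UNARY_NEGATIVE   [8]
UNARY_NEGATIVE   [-8]

-8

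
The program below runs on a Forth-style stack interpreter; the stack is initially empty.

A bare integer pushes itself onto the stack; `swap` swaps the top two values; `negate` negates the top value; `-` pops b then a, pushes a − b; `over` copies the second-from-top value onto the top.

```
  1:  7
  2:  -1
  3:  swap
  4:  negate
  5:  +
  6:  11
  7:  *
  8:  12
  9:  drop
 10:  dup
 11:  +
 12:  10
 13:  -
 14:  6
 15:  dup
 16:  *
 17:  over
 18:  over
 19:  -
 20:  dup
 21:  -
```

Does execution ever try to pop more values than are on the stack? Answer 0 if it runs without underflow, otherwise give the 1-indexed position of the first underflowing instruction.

0

7       [7]
-1      [7, -1]
swap    [-1, 7]
negate  [-1, -7]
+       [-8]
11      [-8, 11]
*       [-88]
12      [-88, 12]
drop    [-88]
dup     [-88, -88]
+       [-176]
10      [-176, 10]
-       [-186]
6       [-186, 6]
dup     [-186, 6, 6]
*       [-186, 36]
over    [-186, 36, -186]
over    [-186, 36, -186, 36]
-       [-186, 36, -222]
dup     [-186, 36, -222, -222]
-       [-186, 36, 0]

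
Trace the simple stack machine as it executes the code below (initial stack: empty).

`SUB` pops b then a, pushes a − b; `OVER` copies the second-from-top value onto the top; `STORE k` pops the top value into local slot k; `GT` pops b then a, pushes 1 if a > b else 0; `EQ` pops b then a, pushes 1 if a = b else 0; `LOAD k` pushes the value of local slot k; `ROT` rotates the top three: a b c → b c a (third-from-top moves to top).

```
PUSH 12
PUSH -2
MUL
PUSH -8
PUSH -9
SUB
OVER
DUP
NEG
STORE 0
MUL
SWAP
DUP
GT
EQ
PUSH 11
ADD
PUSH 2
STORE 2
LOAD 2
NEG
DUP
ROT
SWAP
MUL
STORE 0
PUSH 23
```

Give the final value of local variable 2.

2

PUSH 12  [12]
PUSH -2  [12, -2]
MUL      [-24]
PUSH -8  [-24, -8]
PUSH -9  [-24, -8, -9]
SUB      [-24, 1]
OVER     [-24, 1, -24]
DUP      [-24, 1, -24, -24]
NEG      [-24, 1, -24, 24]
STORE 0  [-24, 1, -24]
MUL      [-24, -24]
SWAP     [-24, -24]
DUP      [-24, -24, -24]
GT       [-24, 0]
EQ       [0]
PUSH 11  [0, 11]
ADD      [11]
PUSH 2   [11, 2]
STORE 2  [11]
LOAD 2   [11, 2]
NEG      [11, -2]
DUP      [11, -2, -2]
ROT      [-2, -2, 11]
SWAP     [-2, 11, -2]
MUL      [-2, -22]
STORE 0  [-2]
PUSH 23  [-2, 23]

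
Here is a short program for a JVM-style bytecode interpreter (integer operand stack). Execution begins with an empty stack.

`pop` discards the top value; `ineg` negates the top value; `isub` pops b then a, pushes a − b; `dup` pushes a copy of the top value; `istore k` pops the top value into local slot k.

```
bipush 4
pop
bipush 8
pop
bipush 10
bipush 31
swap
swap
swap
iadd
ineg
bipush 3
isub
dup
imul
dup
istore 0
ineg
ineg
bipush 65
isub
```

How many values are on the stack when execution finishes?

1

bipush 4  : [4]
pop       : []
bipush 8  : [8]
pop       : []
bipush 10 : [10]
bipush 31 : [10, 31]
swap      : [31, 10]
swap      : [10, 31]
swap      : [31, 10]
iadd      : [41]
ineg      : [-41]
bipush 3  : [-41, 3]
isub      : [-44]
dup       : [-44, -44]
imul      : [1936]
dup       : [1936, 1936]
istore 0  : [1936]
ineg      : [-1936]
ineg      : [1936]
bipush 65 : [1936, 65]
isub      : [1871]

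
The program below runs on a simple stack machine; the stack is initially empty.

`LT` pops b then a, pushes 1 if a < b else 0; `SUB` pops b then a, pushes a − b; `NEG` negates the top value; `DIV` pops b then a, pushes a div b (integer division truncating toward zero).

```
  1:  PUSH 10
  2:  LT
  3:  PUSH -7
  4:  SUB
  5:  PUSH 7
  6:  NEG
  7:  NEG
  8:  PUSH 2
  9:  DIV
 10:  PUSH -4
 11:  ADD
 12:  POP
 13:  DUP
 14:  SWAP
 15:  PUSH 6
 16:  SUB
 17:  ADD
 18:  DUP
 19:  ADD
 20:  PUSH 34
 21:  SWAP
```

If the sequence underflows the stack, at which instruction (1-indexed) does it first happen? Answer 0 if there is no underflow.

PUSH 10 : [10]
LT  — needs 2 operands, stack has 1 → underflow

2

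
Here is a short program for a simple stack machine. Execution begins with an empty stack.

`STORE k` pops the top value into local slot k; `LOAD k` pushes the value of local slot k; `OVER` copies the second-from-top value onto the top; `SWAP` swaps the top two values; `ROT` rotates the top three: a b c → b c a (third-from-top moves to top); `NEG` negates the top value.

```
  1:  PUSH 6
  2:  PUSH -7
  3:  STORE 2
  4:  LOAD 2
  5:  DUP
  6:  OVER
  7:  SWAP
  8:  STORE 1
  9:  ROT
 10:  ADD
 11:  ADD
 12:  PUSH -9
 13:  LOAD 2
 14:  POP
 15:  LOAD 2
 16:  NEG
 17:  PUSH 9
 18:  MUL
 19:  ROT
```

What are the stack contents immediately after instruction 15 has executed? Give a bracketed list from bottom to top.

PUSH 6  : 6
PUSH -7 : 6 -7
STORE 2 : 6
LOAD 2  : 6 -7
DUP     : 6 -7 -7
OVER    : 6 -7 -7 -7
SWAP    : 6 -7 -7 -7
STORE 1 : 6 -7 -7
ROT     : -7 -7 6
ADD     : -7 -1
ADD     : -8
PUSH -9 : -8 -9
LOAD 2  : -8 -9 -7
POP     : -8 -9
LOAD 2  : -8 -9 -7

[-8, -9, -7]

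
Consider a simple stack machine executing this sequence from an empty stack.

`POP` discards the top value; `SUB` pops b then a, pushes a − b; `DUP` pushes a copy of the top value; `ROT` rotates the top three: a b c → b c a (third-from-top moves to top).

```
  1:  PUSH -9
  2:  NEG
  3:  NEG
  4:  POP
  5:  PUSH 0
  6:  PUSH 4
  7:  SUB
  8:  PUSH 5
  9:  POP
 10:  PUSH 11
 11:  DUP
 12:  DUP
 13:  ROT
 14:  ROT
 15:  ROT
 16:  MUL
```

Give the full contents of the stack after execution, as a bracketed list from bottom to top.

[-4, 11, 121]

PUSH -9  -9
NEG      9
NEG      -9
POP      (empty)
PUSH 0   0
PUSH 4   0 4
SUB      -4
PUSH 5   -4 5
POP      -4
PUSH 11  -4 11
DUP      -4 11 11
DUP      -4 11 11 11
ROT      -4 11 11 11
ROT      -4 11 11 11
ROT      -4 11 11 11
MUL      -4 11 121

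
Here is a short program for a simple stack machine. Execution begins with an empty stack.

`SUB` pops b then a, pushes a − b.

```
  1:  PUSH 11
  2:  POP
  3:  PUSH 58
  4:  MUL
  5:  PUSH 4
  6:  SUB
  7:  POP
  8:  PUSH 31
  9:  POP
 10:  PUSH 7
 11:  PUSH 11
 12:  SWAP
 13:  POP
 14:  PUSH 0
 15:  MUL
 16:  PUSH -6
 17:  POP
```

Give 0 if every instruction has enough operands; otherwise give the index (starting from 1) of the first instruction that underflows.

4

PUSH 11  11
POP      (empty)
PUSH 58  58
MUL  — needs 2 operands, stack has 1 → underflow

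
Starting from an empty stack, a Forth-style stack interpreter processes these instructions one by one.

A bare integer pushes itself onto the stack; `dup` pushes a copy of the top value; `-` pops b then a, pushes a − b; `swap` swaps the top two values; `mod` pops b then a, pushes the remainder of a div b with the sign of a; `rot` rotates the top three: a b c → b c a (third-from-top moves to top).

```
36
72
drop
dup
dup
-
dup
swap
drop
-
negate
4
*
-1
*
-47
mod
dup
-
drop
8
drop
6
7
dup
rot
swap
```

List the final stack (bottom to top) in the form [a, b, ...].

36      36
72      36 72
drop    36
dup     36 36
dup     36 36 36
-       36 0
dup     36 0 0
swap    36 0 0
drop    36 0
-       36
negate  -36
4       -36 4
*       -144
-1      -144 -1
*       144
-47     144 -47
mod     3
dup     3 3
-       0
drop    (empty)
8       8
drop    (empty)
6       6
7       6 7
dup     6 7 7
rot     7 7 6
swap    7 6 7

[7, 6, 7]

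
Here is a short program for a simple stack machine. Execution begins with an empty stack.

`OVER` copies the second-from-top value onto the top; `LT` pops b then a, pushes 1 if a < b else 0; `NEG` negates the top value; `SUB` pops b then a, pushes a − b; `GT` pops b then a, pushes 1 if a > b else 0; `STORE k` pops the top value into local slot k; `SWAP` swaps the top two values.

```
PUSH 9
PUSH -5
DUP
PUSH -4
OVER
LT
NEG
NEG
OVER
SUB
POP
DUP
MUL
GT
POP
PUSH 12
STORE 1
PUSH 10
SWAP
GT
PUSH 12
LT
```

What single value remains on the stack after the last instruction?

PUSH 9  → 9
PUSH -5 → 9 -5
DUP     → 9 -5 -5
PUSH -4 → 9 -5 -5 -4
OVER    → 9 -5 -5 -4 -5
LT      → 9 -5 -5 0
NEG     → 9 -5 -5 0
NEG     → 9 -5 -5 0
OVER    → 9 -5 -5 0 -5
SUB     → 9 -5 -5 5
POP     → 9 -5 -5
DUP     → 9 -5 -5 -5
MUL     → 9 -5 25
GT      → 9 0
POP     → 9
PUSH 12 → 9 12
STORE 1 → 9
PUSH 10 → 9 10
SWAP    → 10 9
GT      → 1
PUSH 12 → 1 12
LT      → 1

1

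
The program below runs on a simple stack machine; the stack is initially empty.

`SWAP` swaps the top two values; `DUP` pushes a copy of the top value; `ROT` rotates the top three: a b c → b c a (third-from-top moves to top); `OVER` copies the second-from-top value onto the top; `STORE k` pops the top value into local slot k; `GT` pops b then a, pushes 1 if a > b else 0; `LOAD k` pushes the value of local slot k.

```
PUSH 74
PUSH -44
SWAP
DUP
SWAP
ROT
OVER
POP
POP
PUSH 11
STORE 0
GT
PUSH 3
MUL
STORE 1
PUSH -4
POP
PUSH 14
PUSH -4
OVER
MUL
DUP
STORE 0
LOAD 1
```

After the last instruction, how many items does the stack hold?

3

PUSH 74  → 74
PUSH -44 → 74 -44
SWAP     → -44 74
DUP      → -44 74 74
SWAP     → -44 74 74
ROT      → 74 74 -44
OVER     → 74 74 -44 74
POP      → 74 74 -44
POP      → 74 74
PUSH 11  → 74 74 11
STORE 0  → 74 74
GT       → 0
PUSH 3   → 0 3
MUL      → 0
STORE 1  → (empty)
PUSH -4  → -4
POP      → (empty)
PUSH 14  → 14
PUSH -4  → 14 -4
OVER     → 14 -4 14
MUL      → 14 -56
DUP      → 14 -56 -56
STORE 0  → 14 -56
LOAD 1   → 14 -56 0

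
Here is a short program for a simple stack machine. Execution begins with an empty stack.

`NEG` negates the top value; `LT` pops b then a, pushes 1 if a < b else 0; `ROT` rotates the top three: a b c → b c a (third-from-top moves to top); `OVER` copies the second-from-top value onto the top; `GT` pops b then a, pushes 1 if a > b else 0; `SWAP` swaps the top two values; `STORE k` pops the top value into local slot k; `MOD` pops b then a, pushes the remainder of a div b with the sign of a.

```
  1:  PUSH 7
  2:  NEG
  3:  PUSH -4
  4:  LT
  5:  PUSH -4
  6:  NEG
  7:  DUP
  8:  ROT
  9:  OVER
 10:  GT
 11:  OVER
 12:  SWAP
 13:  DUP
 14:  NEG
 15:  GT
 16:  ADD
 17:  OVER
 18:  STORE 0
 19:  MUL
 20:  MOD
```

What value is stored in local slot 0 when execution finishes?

PUSH 7  → [7]
NEG     → [-7]
PUSH -4 → [-7, -4]
LT      → [1]
PUSH -4 → [1, -4]
NEG     → [1, 4]
DUP     → [1, 4, 4]
ROT     → [4, 4, 1]
OVER    → [4, 4, 1, 4]
GT      → [4, 4, 0]
OVER    → [4, 4, 0, 4]
SWAP    → [4, 4, 4, 0]
DUP     → [4, 4, 4, 0, 0]
NEG     → [4, 4, 4, 0, 0]
GT      → [4, 4, 4, 0]
ADD     → [4, 4, 4]
OVER    → [4, 4, 4, 4]
STORE 0 → [4, 4, 4]
MUL     → [4, 16]
MOD     → [4]

4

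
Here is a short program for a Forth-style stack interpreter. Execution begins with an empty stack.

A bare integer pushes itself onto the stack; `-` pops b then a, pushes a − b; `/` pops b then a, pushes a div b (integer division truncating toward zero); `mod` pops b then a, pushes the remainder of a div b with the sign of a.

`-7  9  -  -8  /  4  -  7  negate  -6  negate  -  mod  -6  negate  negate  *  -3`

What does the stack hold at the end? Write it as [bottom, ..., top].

[12, -3]

-7      -7
9       -7 9
-       -16
-8      -16 -8
/       2
4       2 4
-       -2
7       -2 7
negate  -2 -7
-6      -2 -7 -6
negate  -2 -7 6
-       -2 -13
mod     -2
-6      -2 -6
negate  -2 6
negate  -2 -6
*       12
-3      12 -3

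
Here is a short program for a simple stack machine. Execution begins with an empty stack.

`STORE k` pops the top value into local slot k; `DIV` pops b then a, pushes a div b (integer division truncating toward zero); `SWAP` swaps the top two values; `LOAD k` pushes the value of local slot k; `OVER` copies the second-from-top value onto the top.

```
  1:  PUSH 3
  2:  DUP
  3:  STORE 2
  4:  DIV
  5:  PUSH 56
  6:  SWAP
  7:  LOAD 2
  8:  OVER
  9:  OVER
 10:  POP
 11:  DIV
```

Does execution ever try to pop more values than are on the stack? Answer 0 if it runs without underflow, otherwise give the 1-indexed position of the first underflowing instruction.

PUSH 3   3
DUP      3 3
STORE 2  3
DIV  — needs 2 operands, stack has 1 → underflow

4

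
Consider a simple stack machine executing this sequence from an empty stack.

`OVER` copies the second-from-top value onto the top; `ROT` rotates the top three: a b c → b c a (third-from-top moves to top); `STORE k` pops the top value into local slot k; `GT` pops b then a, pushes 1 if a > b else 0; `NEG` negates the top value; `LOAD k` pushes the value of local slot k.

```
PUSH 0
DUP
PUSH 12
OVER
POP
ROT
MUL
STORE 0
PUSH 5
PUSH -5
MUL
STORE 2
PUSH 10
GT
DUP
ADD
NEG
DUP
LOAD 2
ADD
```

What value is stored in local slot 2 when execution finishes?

-25

PUSH 0   [0]
DUP      [0, 0]
PUSH 12  [0, 0, 12]
OVER     [0, 0, 12, 0]
POP      [0, 0, 12]
ROT      [0, 12, 0]
MUL      [0, 0]
STORE 0  [0]
PUSH 5   [0, 5]
PUSH -5  [0, 5, -5]
MUL      [0, -25]
STORE 2  [0]
PUSH 10  [0, 10]
GT       [0]
DUP      [0, 0]
ADD      [0]
NEG      [0]
DUP      [0, 0]
LOAD 2   [0, 0, -25]
ADD      [0, -25]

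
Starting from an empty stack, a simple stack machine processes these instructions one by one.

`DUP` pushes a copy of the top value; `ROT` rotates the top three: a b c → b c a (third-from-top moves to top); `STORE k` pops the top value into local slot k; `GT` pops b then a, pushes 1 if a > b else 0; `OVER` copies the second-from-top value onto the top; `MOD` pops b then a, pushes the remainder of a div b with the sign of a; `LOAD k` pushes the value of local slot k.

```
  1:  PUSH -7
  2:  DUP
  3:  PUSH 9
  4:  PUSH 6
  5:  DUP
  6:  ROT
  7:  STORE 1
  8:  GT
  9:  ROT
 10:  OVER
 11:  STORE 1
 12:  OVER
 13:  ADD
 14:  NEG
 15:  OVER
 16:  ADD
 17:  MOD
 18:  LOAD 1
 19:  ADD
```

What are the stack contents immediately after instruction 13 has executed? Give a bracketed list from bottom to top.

PUSH -7 → -7
DUP     → -7 -7
PUSH 9  → -7 -7 9
PUSH 6  → -7 -7 9 6
DUP     → -7 -7 9 6 6
ROT     → -7 -7 6 6 9
STORE 1 → -7 -7 6 6
GT      → -7 -7 0
ROT     → -7 0 -7
OVER    → -7 0 -7 0
STORE 1 → -7 0 -7
OVER    → -7 0 -7 0
ADD     → -7 0 -7

[-7, 0, -7]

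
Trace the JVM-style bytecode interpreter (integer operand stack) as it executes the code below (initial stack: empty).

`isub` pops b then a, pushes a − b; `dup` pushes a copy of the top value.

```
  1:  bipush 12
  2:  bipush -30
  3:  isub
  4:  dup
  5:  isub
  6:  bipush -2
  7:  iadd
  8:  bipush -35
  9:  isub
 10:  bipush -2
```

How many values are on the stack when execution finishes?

bipush 12  → [12]
bipush -30 → [12, -30]
isub       → [42]
dup        → [42, 42]
isub       → [0]
bipush -2  → [0, -2]
iadd       → [-2]
bipush -35 → [-2, -35]
isub       → [33]
bipush -2  → [33, -2]

2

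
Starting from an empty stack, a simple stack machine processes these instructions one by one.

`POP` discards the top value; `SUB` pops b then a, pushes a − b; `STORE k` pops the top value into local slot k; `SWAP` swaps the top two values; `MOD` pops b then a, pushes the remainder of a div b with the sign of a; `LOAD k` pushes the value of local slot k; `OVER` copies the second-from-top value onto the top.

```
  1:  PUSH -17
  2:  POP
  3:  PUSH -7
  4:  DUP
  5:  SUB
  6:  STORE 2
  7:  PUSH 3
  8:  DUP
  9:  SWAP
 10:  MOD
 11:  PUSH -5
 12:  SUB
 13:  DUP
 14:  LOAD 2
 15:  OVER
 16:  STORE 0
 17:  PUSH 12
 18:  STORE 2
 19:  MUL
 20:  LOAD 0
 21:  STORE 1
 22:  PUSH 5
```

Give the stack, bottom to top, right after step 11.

[0, -5]

PUSH -17  -17
POP       (empty)
PUSH -7   -7
DUP       -7 -7
SUB       0
STORE 2   (empty)
PUSH 3    3
DUP       3 3
SWAP      3 3
MOD       0
PUSH -5   0 -5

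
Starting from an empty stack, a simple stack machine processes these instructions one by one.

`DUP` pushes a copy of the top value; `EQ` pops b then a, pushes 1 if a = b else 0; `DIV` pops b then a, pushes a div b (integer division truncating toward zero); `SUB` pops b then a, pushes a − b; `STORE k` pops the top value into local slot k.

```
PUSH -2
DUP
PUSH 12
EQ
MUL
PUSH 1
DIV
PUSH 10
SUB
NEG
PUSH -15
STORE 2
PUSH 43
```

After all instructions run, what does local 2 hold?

PUSH -2  → -2
DUP      → -2 -2
PUSH 12  → -2 -2 12
EQ       → -2 0
MUL      → 0
PUSH 1   → 0 1
DIV      → 0
PUSH 10  → 0 10
SUB      → -10
NEG      → 10
PUSH -15 → 10 -15
STORE 2  → 10
PUSH 43  → 10 43

-15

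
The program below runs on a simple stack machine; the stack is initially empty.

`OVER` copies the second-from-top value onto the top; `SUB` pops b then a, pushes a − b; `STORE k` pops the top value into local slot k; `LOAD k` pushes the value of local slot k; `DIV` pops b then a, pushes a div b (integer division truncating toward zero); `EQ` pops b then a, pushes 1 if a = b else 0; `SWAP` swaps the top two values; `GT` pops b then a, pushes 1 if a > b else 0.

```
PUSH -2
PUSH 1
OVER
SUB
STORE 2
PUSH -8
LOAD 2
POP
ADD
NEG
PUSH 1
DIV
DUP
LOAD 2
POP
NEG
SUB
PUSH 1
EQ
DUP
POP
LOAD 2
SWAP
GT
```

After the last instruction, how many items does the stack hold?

1

PUSH -2 → -2
PUSH 1  → -2 1
OVER    → -2 1 -2
SUB     → -2 3
STORE 2 → -2
PUSH -8 → -2 -8
LOAD 2  → -2 -8 3
POP     → -2 -8
ADD     → -10
NEG     → 10
PUSH 1  → 10 1
DIV     → 10
DUP     → 10 10
LOAD 2  → 10 10 3
POP     → 10 10
NEG     → 10 -10
SUB     → 20
PUSH 1  → 20 1
EQ      → 0
DUP     → 0 0
POP     → 0
LOAD 2  → 0 3
SWAP    → 3 0
GT      → 1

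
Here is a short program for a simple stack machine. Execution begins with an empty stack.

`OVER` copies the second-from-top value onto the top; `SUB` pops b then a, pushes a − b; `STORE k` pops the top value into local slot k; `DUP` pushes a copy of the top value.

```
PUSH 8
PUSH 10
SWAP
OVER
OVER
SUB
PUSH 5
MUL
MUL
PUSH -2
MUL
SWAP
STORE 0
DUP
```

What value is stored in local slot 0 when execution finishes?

PUSH 8  : 8
PUSH 10 : 8 10
SWAP    : 10 8
OVER    : 10 8 10
OVER    : 10 8 10 8
SUB     : 10 8 2
PUSH 5  : 10 8 2 5
MUL     : 10 8 10
MUL     : 10 80
PUSH -2 : 10 80 -2
MUL     : 10 -160
SWAP    : -160 10
STORE 0 : -160
DUP     : -160 -160

10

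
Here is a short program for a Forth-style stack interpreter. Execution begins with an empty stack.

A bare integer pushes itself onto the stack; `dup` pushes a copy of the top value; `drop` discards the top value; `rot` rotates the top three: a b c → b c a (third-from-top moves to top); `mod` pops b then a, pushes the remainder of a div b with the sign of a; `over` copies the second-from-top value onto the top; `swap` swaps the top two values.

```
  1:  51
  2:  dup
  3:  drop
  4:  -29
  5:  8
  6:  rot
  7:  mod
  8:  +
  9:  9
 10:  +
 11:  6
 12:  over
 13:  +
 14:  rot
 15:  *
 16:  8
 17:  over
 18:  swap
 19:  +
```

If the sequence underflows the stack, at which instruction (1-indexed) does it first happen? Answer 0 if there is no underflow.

14

51    [51]
dup   [51, 51]
drop  [51]
-29   [51, -29]
8     [51, -29, 8]
rot   [-29, 8, 51]
mod   [-29, 8]
+     [-21]
9     [-21, 9]
+     [-12]
6     [-12, 6]
over  [-12, 6, -12]
+     [-12, -6]
rot  — needs 3 operands, stack has 2 → underflow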